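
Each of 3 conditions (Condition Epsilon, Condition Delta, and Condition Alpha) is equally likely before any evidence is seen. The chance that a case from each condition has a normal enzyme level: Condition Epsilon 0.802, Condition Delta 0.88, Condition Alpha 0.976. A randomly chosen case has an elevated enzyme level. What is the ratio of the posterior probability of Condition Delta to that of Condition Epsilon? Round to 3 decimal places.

0.606

Taking complements, P(elevated | each) = Condition Epsilon 0.198, Condition Delta 0.12, Condition Alpha 0.024.
With a uniform prior (1/3 each), posterior ∝ likelihood:
  Condition Epsilon: 0.198
  Condition Delta: 0.12
  Condition Alpha: 0.024
Normalizing constant = 0.342.
The ratio is 0.12 / 0.198 (the normalizer cancels) = 0.606.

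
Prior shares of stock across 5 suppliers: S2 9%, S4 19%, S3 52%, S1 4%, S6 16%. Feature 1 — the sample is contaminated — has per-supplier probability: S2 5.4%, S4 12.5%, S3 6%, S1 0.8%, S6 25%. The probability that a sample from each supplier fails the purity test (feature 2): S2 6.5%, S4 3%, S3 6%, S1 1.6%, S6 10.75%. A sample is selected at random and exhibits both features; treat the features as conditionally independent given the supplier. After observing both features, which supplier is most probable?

Compute prior × likelihood for every hypothesis:
  S2: 0.09 × 0.054 × 0.065 = 0.0003159
  S4: 0.19 × 0.125 × 0.03 = 0.0007125
  S3: 0.52 × 0.06 × 0.06 = 0.001872
  S1: 0.04 × 0.008 × 0.016 = 0.00000512
  S6: 0.16 × 0.25 × 0.1075 = 0.0043
Normalizing constant = 0.00720552.
Largest term belongs to S6, so S6 is most probable.

S6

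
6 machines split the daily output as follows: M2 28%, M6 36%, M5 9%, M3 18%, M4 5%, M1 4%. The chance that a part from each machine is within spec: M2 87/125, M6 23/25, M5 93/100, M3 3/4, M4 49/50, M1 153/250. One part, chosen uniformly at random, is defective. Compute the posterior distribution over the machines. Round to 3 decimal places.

M2 0.468, M6 0.158, M5 0.035, M3 0.248, M4 0.006, M1 0.085

Taking complements, P(defective | each) = M2 0.304, M6 0.08, M5 0.07, M3 0.25, M4 0.02, M1 0.388.
By Bayes' rule, posterior ∝ prior × likelihood:
  M2: 0.28 × 0.304 = 0.08512
  M6: 0.36 × 0.08 = 0.0288
  M5: 0.09 × 0.07 = 0.0063
  M3: 0.18 × 0.25 = 0.045
  M4: 0.05 × 0.02 = 0.001
  M1: 0.04 × 0.388 = 0.01552
Normalizing constant = 0.18174.
P(M2 | defective) = 0.08512/0.18174 ≈ 0.468
P(M6 | defective) = 0.0288/0.18174 ≈ 0.158
P(M5 | defective) = 0.0063/0.18174 ≈ 0.035
P(M3 | defective) = 0.045/0.18174 ≈ 0.248
P(M4 | defective) = 0.001/0.18174 ≈ 0.006
P(M1 | defective) = 0.01552/0.18174 ≈ 0.085
(Check: 0.468+0.158+0.035+0.248+0.006+0.085 = 1.000.)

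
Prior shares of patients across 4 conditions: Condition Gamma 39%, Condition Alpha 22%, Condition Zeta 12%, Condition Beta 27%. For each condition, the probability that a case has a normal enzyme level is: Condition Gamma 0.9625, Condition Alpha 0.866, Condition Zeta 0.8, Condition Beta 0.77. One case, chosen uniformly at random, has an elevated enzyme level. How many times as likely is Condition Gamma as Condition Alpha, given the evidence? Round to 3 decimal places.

Taking complements, P(elevated | each) = Condition Gamma 0.0375, Condition Alpha 0.134, Condition Zeta 0.2, Condition Beta 0.23.
Unnormalized posteriors (prior × likelihood):
  Condition Gamma: 0.39 × 0.0375 = 0.014625
  Condition Alpha: 0.22 × 0.134 = 0.02948
  Condition Zeta: 0.12 × 0.2 = 0.024
  Condition Beta: 0.27 × 0.23 = 0.0621
Total = 0.130205.
The ratio is 0.014625 / 0.02948 (the normalizer cancels) = 0.496.

0.496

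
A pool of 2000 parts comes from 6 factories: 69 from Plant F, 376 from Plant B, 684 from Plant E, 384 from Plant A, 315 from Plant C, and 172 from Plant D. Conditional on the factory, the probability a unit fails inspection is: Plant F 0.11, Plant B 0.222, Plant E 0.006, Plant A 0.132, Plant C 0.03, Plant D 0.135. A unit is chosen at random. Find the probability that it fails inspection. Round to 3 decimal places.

Prior × likelihood for each hypothesis:
  Plant F: 0.0345 × 0.11 = 0.003795
  Plant B: 0.188 × 0.222 = 0.041736
  Plant E: 0.342 × 0.006 = 0.002052
  Plant A: 0.192 × 0.132 = 0.025344
  Plant C: 0.1575 × 0.03 = 0.004725
  Plant D: 0.086 × 0.135 = 0.01161
P(nonconforming) = 0.003795 + 0.041736 + 0.002052 + 0.025344 + 0.004725 + 0.01161 = 0.089262 → 0.089.

0.089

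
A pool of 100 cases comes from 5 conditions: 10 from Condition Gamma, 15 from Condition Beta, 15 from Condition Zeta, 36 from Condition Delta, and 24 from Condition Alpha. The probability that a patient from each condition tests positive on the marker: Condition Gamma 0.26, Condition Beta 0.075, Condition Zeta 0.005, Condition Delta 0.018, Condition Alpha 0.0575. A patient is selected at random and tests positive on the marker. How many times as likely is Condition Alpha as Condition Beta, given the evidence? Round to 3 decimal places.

1.227

By Bayes' rule, posterior ∝ prior × likelihood:
  Condition Gamma: 0.1 × 0.26 = 0.026
  Condition Beta: 0.15 × 0.075 = 0.01125
  Condition Zeta: 0.15 × 0.005 = 0.00075
  Condition Delta: 0.36 × 0.018 = 0.00648
  Condition Alpha: 0.24 × 0.0575 = 0.0138
Normalizing constant = 0.05828.
The ratio is 0.0138 / 0.01125 (the normalizer cancels) = 1.227.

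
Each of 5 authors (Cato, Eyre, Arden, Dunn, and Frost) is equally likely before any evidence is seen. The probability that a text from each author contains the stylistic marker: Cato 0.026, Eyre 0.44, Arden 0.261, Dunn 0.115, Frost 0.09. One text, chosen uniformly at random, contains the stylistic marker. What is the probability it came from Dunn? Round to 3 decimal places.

With a uniform prior (1/5 each), posterior ∝ likelihood:
  Cato: 0.026
  Eyre: 0.44
  Arden: 0.261
  Dunn: 0.115
  Frost: 0.09
Sum = 0.932.
P(Dunn | evidence) = 0.115 / 0.932 ≈ 0.123.

0.123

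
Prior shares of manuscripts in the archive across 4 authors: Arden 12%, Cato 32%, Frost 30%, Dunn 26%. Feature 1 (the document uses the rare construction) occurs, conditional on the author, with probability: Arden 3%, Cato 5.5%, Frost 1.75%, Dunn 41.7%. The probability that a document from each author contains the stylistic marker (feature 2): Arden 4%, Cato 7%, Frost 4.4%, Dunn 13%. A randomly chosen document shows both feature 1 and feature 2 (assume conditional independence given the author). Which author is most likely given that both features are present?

Unnormalized posteriors (prior × likelihood):
  Arden: 0.12 × 0.03 × 0.04 = 0.000144
  Cato: 0.32 × 0.055 × 0.07 = 0.001232
  Frost: 0.3 × 0.0175 × 0.044 = 0.000231
  Dunn: 0.26 × 0.417 × 0.13 = 0.0140946
Normalizing constant = 0.0157016.
Largest term belongs to Dunn, so Dunn is most probable.

Dunn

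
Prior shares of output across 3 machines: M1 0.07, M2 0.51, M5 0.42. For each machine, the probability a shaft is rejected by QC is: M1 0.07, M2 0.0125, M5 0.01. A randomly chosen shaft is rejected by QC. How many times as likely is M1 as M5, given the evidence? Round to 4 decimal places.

1.1667

Unnormalized posteriors (prior × likelihood):
  M1: 0.07 × 0.07 = 0.0049
  M2: 0.51 × 0.0125 = 0.006375
  M5: 0.42 × 0.01 = 0.0042
Normalizing constant = 0.015475.
The ratio is 0.0049 / 0.0042 (the normalizer cancels) = 1.1667.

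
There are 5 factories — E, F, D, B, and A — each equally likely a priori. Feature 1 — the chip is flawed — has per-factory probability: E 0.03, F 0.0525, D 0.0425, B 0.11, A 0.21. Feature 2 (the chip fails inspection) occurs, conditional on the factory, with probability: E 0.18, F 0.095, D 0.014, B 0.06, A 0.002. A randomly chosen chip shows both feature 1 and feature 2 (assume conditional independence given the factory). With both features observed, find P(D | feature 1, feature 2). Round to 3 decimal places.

0.033

With a uniform prior (1/5 each), posterior ∝ likelihood:
  E: 0.03 × 0.18 = 0.0054
  F: 0.0525 × 0.095 = 0.0049875
  D: 0.0425 × 0.014 = 0.000595
  B: 0.11 × 0.06 = 0.0066
  A: 0.21 × 0.002 = 0.00042
Total = 0.0180025.
P(D | evidence) = 0.000595 / 0.0180025 ≈ 0.033.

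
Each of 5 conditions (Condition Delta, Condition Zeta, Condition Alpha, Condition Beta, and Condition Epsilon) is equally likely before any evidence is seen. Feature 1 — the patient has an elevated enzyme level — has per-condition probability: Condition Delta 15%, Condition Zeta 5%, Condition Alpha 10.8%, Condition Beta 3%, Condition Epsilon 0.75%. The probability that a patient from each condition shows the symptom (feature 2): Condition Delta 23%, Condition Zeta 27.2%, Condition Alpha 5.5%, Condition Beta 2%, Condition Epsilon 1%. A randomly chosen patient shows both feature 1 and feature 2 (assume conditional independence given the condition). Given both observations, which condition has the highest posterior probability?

Condition Delta

With a uniform prior (1/5 each), posterior ∝ likelihood:
  Condition Delta: 0.15 × 0.23 = 0.0345
  Condition Zeta: 0.05 × 0.272 = 0.0136
  Condition Alpha: 0.108 × 0.055 = 0.00594
  Condition Beta: 0.03 × 0.02 = 0.0006
  Condition Epsilon: 0.0075 × 0.01 = 0.000075
Normalizing constant = 0.054715.
Largest term belongs to Condition Delta, so Condition Delta is most probable.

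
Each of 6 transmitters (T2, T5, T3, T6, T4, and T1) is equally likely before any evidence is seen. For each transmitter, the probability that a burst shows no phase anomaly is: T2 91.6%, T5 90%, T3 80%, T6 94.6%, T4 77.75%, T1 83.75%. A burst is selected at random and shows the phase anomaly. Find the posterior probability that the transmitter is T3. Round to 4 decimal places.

Taking complements, P(anomaly | each) = T2 0.084, T5 0.1, T3 0.2, T6 0.054, T4 0.2225, T1 0.1625.
Since the prior is uniform, the posterior is proportional to the likelihood:
  T2: 0.084
  T5: 0.1
  T3: 0.2
  T6: 0.054
  T4: 0.2225
  T1: 0.1625
Sum = 0.823.
P(T3 | evidence) = 0.2 / 0.823 ≈ 0.2430.

0.2430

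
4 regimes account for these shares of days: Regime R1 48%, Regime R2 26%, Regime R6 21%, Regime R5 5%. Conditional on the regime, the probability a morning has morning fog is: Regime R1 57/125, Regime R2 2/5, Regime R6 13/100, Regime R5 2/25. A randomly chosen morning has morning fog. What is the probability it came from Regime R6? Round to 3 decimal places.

Compute prior × likelihood for every hypothesis:
  Regime R1: 0.48 × 0.456 = 0.21888
  Regime R2: 0.26 × 0.4 = 0.104
  Regime R6: 0.21 × 0.13 = 0.0273
  Regime R5: 0.05 × 0.08 = 0.004
Normalizing constant = 0.35418.
P(Regime R6 | evidence) = 0.0273 / 0.35418 ≈ 0.077.

0.077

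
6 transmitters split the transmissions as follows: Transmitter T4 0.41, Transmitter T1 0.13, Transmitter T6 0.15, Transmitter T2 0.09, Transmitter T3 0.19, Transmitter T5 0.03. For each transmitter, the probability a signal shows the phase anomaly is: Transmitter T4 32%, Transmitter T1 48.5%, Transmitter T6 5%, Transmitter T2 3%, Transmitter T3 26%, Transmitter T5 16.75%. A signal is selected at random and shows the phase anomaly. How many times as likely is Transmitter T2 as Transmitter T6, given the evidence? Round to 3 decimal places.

By Bayes' rule, posterior ∝ prior × likelihood:
  Transmitter T4: 0.41 × 0.32 = 0.1312
  Transmitter T1: 0.13 × 0.485 = 0.06305
  Transmitter T6: 0.15 × 0.05 = 0.0075
  Transmitter T2: 0.09 × 0.03 = 0.0027
  Transmitter T3: 0.19 × 0.26 = 0.0494
  Transmitter T5: 0.03 × 0.1675 = 0.005025
Normalizing constant = 0.258875.
The ratio is 0.0027 / 0.0075 (the normalizer cancels) = 0.360.

0.360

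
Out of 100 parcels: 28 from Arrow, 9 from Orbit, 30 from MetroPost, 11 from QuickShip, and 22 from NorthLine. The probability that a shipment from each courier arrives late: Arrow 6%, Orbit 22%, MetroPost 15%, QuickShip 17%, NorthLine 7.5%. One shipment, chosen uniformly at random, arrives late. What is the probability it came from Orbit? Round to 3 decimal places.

Unnormalized posteriors (prior × likelihood):
  Arrow: 0.28 × 0.06 = 0.0168
  Orbit: 0.09 × 0.22 = 0.0198
  MetroPost: 0.3 × 0.15 = 0.045
  QuickShip: 0.11 × 0.17 = 0.0187
  NorthLine: 0.22 × 0.075 = 0.0165
Sum = 0.1168.
P(Orbit | evidence) = 0.0198 / 0.1168 ≈ 0.170.

0.170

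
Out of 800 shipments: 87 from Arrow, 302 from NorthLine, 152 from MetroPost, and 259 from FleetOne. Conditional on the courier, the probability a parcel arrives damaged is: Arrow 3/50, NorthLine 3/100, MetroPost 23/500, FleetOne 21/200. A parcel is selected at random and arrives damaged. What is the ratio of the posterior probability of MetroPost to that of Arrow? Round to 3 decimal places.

Unnormalized posteriors (prior × likelihood):
  Arrow: 0.10875 × 0.06 = 0.006525
  NorthLine: 0.3775 × 0.03 = 0.011325
  MetroPost: 0.19 × 0.046 = 0.00874
  FleetOne: 0.32375 × 0.105 = 0.03399375
Normalizing constant = 0.06058375.
The ratio is 0.00874 / 0.006525 (the normalizer cancels) = 1.339.

1.339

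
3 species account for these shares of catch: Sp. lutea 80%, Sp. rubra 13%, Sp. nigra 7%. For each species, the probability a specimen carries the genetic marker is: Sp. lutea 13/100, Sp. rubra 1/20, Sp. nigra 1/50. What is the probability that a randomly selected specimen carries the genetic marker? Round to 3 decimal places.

Prior × likelihood for each hypothesis:
  Sp. lutea: 0.8 × 0.13 = 0.104
  Sp. rubra: 0.13 × 0.05 = 0.0065
  Sp. nigra: 0.07 × 0.02 = 0.0014
P(marker) = 0.104 + 0.0065 + 0.0014 = 0.1119 → 0.112.

0.112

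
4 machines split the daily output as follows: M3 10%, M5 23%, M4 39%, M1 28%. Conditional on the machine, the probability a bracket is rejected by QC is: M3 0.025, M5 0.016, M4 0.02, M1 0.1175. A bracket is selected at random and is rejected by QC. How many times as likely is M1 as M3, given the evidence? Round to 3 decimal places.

Prior × likelihood for each hypothesis:
  M3: 0.1 × 0.025 = 0.0025
  M5: 0.23 × 0.016 = 0.00368
  M4: 0.39 × 0.02 = 0.0078
  M1: 0.28 × 0.1175 = 0.0329
Normalizing constant = 0.04688.
The ratio is 0.0329 / 0.0025 (the normalizer cancels) = 13.160.

13.160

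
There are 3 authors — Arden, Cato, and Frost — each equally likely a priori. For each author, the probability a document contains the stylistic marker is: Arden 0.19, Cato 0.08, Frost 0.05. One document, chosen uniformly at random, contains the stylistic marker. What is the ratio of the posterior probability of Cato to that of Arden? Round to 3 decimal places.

Since the prior is uniform, the posterior is proportional to the likelihood:
  Arden: 0.19
  Cato: 0.08
  Frost: 0.05
Normalizing constant = 0.32.
The ratio is 0.08 / 0.19 (the normalizer cancels) = 0.421.

0.421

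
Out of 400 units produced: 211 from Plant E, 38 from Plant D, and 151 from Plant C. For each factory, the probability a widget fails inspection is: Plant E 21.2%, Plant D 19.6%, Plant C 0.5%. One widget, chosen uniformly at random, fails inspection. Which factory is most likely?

By Bayes' rule, posterior ∝ prior × likelihood:
  Plant E: 0.5275 × 0.212 = 0.11183
  Plant D: 0.095 × 0.196 = 0.01862
  Plant C: 0.3775 × 0.005 = 0.0018875
Normalizing constant = 0.1323375.
Largest term belongs to Plant E, so Plant E is most probable.

Plant E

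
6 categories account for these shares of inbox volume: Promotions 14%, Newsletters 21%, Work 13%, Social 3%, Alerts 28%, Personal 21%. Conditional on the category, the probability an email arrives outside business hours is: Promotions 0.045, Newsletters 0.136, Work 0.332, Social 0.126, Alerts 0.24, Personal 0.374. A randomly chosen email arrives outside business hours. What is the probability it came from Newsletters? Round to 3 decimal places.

By Bayes' rule, posterior ∝ prior × likelihood:
  Promotions: 0.14 × 0.045 = 0.0063
  Newsletters: 0.21 × 0.136 = 0.02856
  Work: 0.13 × 0.332 = 0.04316
  Social: 0.03 × 0.126 = 0.00378
  Alerts: 0.28 × 0.24 = 0.0672
  Personal: 0.21 × 0.374 = 0.07854
Sum = 0.22754.
P(Newsletters | evidence) = 0.02856 / 0.22754 ≈ 0.126.

0.126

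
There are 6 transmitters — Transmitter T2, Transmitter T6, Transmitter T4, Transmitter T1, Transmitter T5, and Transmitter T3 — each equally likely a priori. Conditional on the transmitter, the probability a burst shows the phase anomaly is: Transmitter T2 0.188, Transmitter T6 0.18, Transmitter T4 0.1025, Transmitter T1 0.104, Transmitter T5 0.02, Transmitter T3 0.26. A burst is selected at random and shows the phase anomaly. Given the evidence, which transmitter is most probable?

Since the prior is uniform, the posterior is proportional to the likelihood:
  Transmitter T2: 0.188
  Transmitter T6: 0.18
  Transmitter T4: 0.1025
  Transmitter T1: 0.104
  Transmitter T5: 0.02
  Transmitter T3: 0.26
Sum = 0.8545.
Largest term belongs to Transmitter T3, so Transmitter T3 is most probable.

Transmitter T3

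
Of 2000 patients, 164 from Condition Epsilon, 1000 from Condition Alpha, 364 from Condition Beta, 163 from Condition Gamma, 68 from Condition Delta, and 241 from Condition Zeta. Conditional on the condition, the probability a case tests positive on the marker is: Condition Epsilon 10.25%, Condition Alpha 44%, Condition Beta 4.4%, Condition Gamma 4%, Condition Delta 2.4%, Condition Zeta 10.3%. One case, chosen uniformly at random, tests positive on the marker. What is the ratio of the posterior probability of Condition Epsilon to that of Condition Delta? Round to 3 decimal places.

Prior × likelihood for each hypothesis:
  Condition Epsilon: 0.082 × 0.1025 = 0.008405
  Condition Alpha: 0.5 × 0.44 = 0.22
  Condition Beta: 0.182 × 0.044 = 0.008008
  Condition Gamma: 0.0815 × 0.04 = 0.00326
  Condition Delta: 0.034 × 0.024 = 0.000816
  Condition Zeta: 0.1205 × 0.103 = 0.0124115
Total = 0.2529005.
The ratio is 0.008405 / 0.000816 (the normalizer cancels) = 10.300.

10.300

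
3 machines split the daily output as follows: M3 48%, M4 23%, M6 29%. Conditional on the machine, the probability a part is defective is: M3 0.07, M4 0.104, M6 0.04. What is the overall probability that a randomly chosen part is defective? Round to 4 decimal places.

Unnormalized posteriors (prior × likelihood):
  M3: 0.48 × 0.07 = 0.0336
  M4: 0.23 × 0.104 = 0.02392
  M6: 0.29 × 0.04 = 0.0116
P(defective) = 0.0336 + 0.02392 + 0.0116 = 0.06912 → 0.0691.

0.0691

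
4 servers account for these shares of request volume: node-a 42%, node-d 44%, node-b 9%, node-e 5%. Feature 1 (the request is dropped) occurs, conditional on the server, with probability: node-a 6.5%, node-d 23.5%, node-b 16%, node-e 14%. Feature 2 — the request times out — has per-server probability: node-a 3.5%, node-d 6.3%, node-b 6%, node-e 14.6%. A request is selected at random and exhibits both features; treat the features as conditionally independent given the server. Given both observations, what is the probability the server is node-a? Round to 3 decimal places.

0.102

Prior × likelihood for each hypothesis:
  node-a: 0.42 × 0.065 × 0.035 = 0.0009555
  node-d: 0.44 × 0.235 × 0.063 = 0.0065142
  node-b: 0.09 × 0.16 × 0.06 = 0.000864
  node-e: 0.05 × 0.14 × 0.146 = 0.001022
Sum = 0.0093557.
P(node-a | evidence) = 0.0009555 / 0.0093557 ≈ 0.102.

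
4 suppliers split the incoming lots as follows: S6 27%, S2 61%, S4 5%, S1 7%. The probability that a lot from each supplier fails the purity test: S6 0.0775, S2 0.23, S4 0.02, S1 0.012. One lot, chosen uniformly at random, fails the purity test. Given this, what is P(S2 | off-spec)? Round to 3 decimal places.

0.860

By Bayes' rule, posterior ∝ prior × likelihood:
  S6: 0.27 × 0.0775 = 0.020925
  S2: 0.61 × 0.23 = 0.1403
  S4: 0.05 × 0.02 = 0.001
  S1: 0.07 × 0.012 = 0.00084
Normalizing constant = 0.163065.
P(S2 | evidence) = 0.1403 / 0.163065 ≈ 0.860.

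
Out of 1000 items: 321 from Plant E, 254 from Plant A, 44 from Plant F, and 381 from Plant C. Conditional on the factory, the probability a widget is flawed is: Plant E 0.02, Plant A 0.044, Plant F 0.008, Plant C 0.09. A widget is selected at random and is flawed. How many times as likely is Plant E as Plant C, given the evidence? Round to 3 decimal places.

By Bayes' rule, posterior ∝ prior × likelihood:
  Plant E: 0.321 × 0.02 = 0.00642
  Plant A: 0.254 × 0.044 = 0.011176
  Plant F: 0.044 × 0.008 = 0.000352
  Plant C: 0.381 × 0.09 = 0.03429
Total = 0.052238.
The ratio is 0.00642 / 0.03429 (the normalizer cancels) = 0.187.

0.187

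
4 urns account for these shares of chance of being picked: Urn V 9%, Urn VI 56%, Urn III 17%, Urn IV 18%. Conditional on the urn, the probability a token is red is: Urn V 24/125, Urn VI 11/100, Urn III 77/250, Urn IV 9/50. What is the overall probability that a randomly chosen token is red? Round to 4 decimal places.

Prior × likelihood for each hypothesis:
  Urn V: 0.09 × 0.192 = 0.01728
  Urn VI: 0.56 × 0.11 = 0.0616
  Urn III: 0.17 × 0.308 = 0.05236
  Urn IV: 0.18 × 0.18 = 0.0324
P(red) = 0.01728 + 0.0616 + 0.05236 + 0.0324 = 0.16364 → 0.1636.

0.1636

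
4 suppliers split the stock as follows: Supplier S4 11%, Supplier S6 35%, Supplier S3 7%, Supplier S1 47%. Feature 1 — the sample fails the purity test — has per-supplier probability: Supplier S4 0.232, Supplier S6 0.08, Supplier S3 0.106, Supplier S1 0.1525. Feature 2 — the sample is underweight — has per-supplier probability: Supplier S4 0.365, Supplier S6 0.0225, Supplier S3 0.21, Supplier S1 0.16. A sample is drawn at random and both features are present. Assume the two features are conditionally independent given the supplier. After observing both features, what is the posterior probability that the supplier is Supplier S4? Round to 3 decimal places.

0.406

Prior × likelihood for each hypothesis:
  Supplier S4: 0.11 × 0.232 × 0.365 = 0.0093148
  Supplier S6: 0.35 × 0.08 × 0.0225 = 0.00063
  Supplier S3: 0.07 × 0.106 × 0.21 = 0.0015582
  Supplier S1: 0.47 × 0.1525 × 0.16 = 0.011468
Total = 0.022971.
P(Supplier S4 | evidence) = 0.0093148 / 0.022971 ≈ 0.406.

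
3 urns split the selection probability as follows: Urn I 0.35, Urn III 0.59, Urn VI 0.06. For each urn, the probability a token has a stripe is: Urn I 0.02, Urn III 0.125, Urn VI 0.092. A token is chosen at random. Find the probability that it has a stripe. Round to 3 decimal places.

Unnormalized posteriors (prior × likelihood):
  Urn I: 0.35 × 0.02 = 0.007
  Urn III: 0.59 × 0.125 = 0.07375
  Urn VI: 0.06 × 0.092 = 0.00552
P(striped) = 0.007 + 0.07375 + 0.00552 = 0.08627 → 0.086.

0.086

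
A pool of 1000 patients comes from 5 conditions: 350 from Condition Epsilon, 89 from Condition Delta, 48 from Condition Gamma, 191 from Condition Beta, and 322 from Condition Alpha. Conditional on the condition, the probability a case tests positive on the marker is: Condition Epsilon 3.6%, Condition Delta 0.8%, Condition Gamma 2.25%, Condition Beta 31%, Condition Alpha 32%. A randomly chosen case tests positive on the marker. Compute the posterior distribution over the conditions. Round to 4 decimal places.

Condition Epsilon 0.0713, Condition Delta 0.0040, Condition Gamma 0.0061, Condition Beta 0.3352, Condition Alpha 0.5833

Compute prior × likelihood for every hypothesis:
  Condition Epsilon: 0.35 × 0.036 = 0.0126
  Condition Delta: 0.089 × 0.008 = 0.000712
  Condition Gamma: 0.048 × 0.0225 = 0.00108
  Condition Beta: 0.191 × 0.31 = 0.05921
  Condition Alpha: 0.322 × 0.32 = 0.10304
Normalizing constant = 0.176642.
P(Condition Epsilon | marker-positive) = 0.0126/0.176642 ≈ 0.0713
P(Condition Delta | marker-positive) = 0.000712/0.176642 ≈ 0.0040
P(Condition Gamma | marker-positive) = 0.00108/0.176642 ≈ 0.0061
P(Condition Beta | marker-positive) = 0.05921/0.176642 ≈ 0.3352
P(Condition Alpha | marker-positive) = 0.10304/0.176642 ≈ 0.5833
(Check: 0.0713+0.0040+0.0061+0.3352+0.5833 = 0.9999.)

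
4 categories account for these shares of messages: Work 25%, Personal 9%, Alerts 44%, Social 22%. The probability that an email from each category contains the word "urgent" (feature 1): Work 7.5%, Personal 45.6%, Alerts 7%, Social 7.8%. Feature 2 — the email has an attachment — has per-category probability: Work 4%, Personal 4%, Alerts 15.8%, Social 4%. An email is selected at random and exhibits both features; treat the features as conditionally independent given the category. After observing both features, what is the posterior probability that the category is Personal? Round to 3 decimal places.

Prior × likelihood for each hypothesis:
  Work: 0.25 × 0.075 × 0.04 = 0.00075
  Personal: 0.09 × 0.456 × 0.04 = 0.0016416
  Alerts: 0.44 × 0.07 × 0.158 = 0.0048664
  Social: 0.22 × 0.078 × 0.04 = 0.0006864
Sum = 0.0079444.
P(Personal | evidence) = 0.0016416 / 0.0079444 ≈ 0.207.

0.207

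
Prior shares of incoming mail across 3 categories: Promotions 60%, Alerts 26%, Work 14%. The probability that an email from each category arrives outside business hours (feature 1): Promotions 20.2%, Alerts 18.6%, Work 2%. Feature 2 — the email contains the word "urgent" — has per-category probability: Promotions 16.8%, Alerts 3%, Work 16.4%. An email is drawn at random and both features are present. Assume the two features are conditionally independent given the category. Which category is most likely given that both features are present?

Compute prior × likelihood for every hypothesis:
  Promotions: 0.6 × 0.202 × 0.168 = 0.0203616
  Alerts: 0.26 × 0.186 × 0.03 = 0.0014508
  Work: 0.14 × 0.02 × 0.164 = 0.0004592
Total = 0.0222716.
Largest term belongs to Promotions, so Promotions is most probable.

Promotions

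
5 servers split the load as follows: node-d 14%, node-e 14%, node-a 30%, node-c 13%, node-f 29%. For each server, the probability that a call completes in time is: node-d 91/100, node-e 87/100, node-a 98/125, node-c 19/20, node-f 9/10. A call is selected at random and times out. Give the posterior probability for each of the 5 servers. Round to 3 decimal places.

node-d 0.096, node-e 0.139, node-a 0.494, node-c 0.050, node-f 0.221

Taking complements, P(timeout | each) = node-d 0.09, node-e 0.13, node-a 0.216, node-c 0.05, node-f 0.1.
Compute prior × likelihood for every hypothesis:
  node-d: 0.14 × 0.09 = 0.0126
  node-e: 0.14 × 0.13 = 0.0182
  node-a: 0.3 × 0.216 = 0.0648
  node-c: 0.13 × 0.05 = 0.0065
  node-f: 0.29 × 0.1 = 0.029
Total = 0.1311.
P(node-d | timeout) = 0.0126/0.1311 ≈ 0.096
P(node-e | timeout) = 0.0182/0.1311 ≈ 0.139
P(node-a | timeout) = 0.0648/0.1311 ≈ 0.494
P(node-c | timeout) = 0.0065/0.1311 ≈ 0.050
P(node-f | timeout) = 0.029/0.1311 ≈ 0.221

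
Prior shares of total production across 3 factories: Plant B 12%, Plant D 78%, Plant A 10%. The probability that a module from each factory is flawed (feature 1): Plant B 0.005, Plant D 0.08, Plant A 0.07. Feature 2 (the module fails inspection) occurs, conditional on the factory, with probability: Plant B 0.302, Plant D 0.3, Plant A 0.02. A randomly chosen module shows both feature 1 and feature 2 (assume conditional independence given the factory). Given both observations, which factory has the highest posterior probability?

Plant D

Unnormalized posteriors (prior × likelihood):
  Plant B: 0.12 × 0.005 × 0.302 = 0.0001812
  Plant D: 0.78 × 0.08 × 0.3 = 0.01872
  Plant A: 0.1 × 0.07 × 0.02 = 0.00014
Total = 0.0190412.
Largest term belongs to Plant D, so Plant D is most probable.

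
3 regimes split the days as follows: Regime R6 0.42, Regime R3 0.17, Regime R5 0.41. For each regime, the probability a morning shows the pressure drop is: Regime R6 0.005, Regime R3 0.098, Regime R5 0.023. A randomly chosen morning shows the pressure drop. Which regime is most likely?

Regime R3

Prior × likelihood for each hypothesis:
  Regime R6: 0.42 × 0.005 = 0.0021
  Regime R3: 0.17 × 0.098 = 0.01666
  Regime R5: 0.41 × 0.023 = 0.00943
Normalizing constant = 0.02819.
Largest term belongs to Regime R3, so Regime R3 is most probable.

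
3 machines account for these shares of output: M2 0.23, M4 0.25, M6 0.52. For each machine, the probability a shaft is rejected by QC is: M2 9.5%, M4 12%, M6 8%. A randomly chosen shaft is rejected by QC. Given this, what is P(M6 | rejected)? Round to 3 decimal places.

By Bayes' rule, posterior ∝ prior × likelihood:
  M2: 0.23 × 0.095 = 0.02185
  M4: 0.25 × 0.12 = 0.03
  M6: 0.52 × 0.08 = 0.0416
Sum = 0.09345.
P(M6 | evidence) = 0.0416 / 0.09345 ≈ 0.445.

0.445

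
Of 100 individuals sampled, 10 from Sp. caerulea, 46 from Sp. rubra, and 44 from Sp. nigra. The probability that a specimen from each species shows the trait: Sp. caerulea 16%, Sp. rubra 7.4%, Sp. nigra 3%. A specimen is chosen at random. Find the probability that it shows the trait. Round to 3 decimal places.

Unnormalized posteriors (prior × likelihood):
  Sp. caerulea: 0.1 × 0.16 = 0.016
  Sp. rubra: 0.46 × 0.074 = 0.03404
  Sp. nigra: 0.44 × 0.03 = 0.0132
P(trait) = 0.016 + 0.03404 + 0.0132 = 0.06324 → 0.063.

0.063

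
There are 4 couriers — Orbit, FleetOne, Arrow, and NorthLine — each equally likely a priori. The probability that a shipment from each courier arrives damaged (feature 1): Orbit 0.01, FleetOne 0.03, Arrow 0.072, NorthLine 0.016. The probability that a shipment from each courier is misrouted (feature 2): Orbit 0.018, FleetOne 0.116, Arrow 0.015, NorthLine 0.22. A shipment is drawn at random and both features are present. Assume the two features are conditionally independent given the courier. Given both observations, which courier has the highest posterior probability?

NorthLine

With a uniform prior (1/4 each), posterior ∝ likelihood:
  Orbit: 0.01 × 0.018 = 0.00018
  FleetOne: 0.03 × 0.116 = 0.00348
  Arrow: 0.072 × 0.015 = 0.00108
  NorthLine: 0.016 × 0.22 = 0.00352
Normalizing constant = 0.00826.
Largest term belongs to NorthLine, so NorthLine is most probable.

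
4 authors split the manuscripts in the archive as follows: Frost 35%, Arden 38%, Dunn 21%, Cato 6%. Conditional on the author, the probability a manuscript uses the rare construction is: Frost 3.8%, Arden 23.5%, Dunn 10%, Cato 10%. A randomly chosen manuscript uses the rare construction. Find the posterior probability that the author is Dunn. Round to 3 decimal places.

0.162

By Bayes' rule, posterior ∝ prior × likelihood:
  Frost: 0.35 × 0.038 = 0.0133
  Arden: 0.38 × 0.235 = 0.0893
  Dunn: 0.21 × 0.1 = 0.021
  Cato: 0.06 × 0.1 = 0.006
Total = 0.1296.
P(Dunn | evidence) = 0.021 / 0.1296 ≈ 0.162.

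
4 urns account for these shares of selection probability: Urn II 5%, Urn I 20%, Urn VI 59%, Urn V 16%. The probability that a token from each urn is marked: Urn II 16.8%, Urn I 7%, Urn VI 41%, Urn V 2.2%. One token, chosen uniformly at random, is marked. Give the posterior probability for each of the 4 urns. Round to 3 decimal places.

Urn II 0.031, Urn I 0.052, Urn VI 0.903, Urn V 0.013

By Bayes' rule, posterior ∝ prior × likelihood:
  Urn II: 0.05 × 0.168 = 0.0084
  Urn I: 0.2 × 0.07 = 0.014
  Urn VI: 0.59 × 0.41 = 0.2419
  Urn V: 0.16 × 0.022 = 0.00352
Sum = 0.26782.
P(Urn II | marked) = 0.0084/0.26782 ≈ 0.031
P(Urn I | marked) = 0.014/0.26782 ≈ 0.052
P(Urn VI | marked) = 0.2419/0.26782 ≈ 0.903
P(Urn V | marked) = 0.00352/0.26782 ≈ 0.013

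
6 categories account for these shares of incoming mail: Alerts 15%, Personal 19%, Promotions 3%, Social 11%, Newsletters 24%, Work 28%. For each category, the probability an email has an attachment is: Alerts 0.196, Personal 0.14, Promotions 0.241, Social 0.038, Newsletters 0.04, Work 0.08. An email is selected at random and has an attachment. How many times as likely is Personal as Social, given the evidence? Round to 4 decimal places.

6.3636

By Bayes' rule, posterior ∝ prior × likelihood:
  Alerts: 0.15 × 0.196 = 0.0294
  Personal: 0.19 × 0.14 = 0.0266
  Promotions: 0.03 × 0.241 = 0.00723
  Social: 0.11 × 0.038 = 0.00418
  Newsletters: 0.24 × 0.04 = 0.0096
  Work: 0.28 × 0.08 = 0.0224
Total = 0.09941.
The ratio is 0.0266 / 0.00418 (the normalizer cancels) = 6.3636.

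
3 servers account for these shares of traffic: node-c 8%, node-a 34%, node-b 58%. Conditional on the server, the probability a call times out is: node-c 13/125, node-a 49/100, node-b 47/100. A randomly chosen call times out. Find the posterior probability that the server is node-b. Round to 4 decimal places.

0.6091

Prior × likelihood for each hypothesis:
  node-c: 0.08 × 0.104 = 0.00832
  node-a: 0.34 × 0.49 = 0.1666
  node-b: 0.58 × 0.47 = 0.2726
Total = 0.44752.
P(node-b | evidence) = 0.2726 / 0.44752 ≈ 0.6091.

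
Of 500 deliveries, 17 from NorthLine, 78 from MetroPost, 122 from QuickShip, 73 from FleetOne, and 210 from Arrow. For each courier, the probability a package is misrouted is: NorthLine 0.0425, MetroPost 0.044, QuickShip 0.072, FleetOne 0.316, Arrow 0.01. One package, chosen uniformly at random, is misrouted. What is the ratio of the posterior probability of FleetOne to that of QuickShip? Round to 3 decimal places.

By Bayes' rule, posterior ∝ prior × likelihood:
  NorthLine: 0.034 × 0.0425 = 0.001445
  MetroPost: 0.156 × 0.044 = 0.006864
  QuickShip: 0.244 × 0.072 = 0.017568
  FleetOne: 0.146 × 0.316 = 0.046136
  Arrow: 0.42 × 0.01 = 0.0042
Sum = 0.076213.
The ratio is 0.046136 / 0.017568 (the normalizer cancels) = 2.626.

2.626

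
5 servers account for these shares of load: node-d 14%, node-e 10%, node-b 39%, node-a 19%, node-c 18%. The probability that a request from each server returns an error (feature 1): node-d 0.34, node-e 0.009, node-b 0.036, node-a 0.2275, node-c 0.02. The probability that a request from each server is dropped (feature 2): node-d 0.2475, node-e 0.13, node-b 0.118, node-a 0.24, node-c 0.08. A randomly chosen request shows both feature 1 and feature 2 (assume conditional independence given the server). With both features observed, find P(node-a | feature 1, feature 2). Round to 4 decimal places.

Compute prior × likelihood for every hypothesis:
  node-d: 0.14 × 0.34 × 0.2475 = 0.011781
  node-e: 0.1 × 0.009 × 0.13 = 0.000117
  node-b: 0.39 × 0.036 × 0.118 = 0.00165672
  node-a: 0.19 × 0.2275 × 0.24 = 0.010374
  node-c: 0.18 × 0.02 × 0.08 = 0.000288
Normalizing constant = 0.02421672.
P(node-a | evidence) = 0.010374 / 0.02421672 ≈ 0.4284.

0.4284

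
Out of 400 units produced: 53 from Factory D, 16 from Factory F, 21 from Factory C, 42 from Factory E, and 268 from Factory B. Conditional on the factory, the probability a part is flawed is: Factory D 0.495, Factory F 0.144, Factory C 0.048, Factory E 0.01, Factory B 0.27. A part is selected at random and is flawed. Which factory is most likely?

Factory B

Unnormalized posteriors (prior × likelihood):
  Factory D: 0.1325 × 0.495 = 0.0655875
  Factory F: 0.04 × 0.144 = 0.00576
  Factory C: 0.0525 × 0.048 = 0.00252
  Factory E: 0.105 × 0.01 = 0.00105
  Factory B: 0.67 × 0.27 = 0.1809
Normalizing constant = 0.2558175.
Largest term belongs to Factory B, so Factory B is most probable.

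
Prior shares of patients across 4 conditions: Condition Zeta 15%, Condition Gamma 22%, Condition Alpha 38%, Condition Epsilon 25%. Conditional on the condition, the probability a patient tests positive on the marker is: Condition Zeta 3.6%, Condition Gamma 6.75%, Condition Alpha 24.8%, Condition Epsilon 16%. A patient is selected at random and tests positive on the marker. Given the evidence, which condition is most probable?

Condition Alpha

Prior × likelihood for each hypothesis:
  Condition Zeta: 0.15 × 0.036 = 0.0054
  Condition Gamma: 0.22 × 0.0675 = 0.01485
  Condition Alpha: 0.38 × 0.248 = 0.09424
  Condition Epsilon: 0.25 × 0.16 = 0.04
Normalizing constant = 0.15449.
Largest term belongs to Condition Alpha, so Condition Alpha is most probable.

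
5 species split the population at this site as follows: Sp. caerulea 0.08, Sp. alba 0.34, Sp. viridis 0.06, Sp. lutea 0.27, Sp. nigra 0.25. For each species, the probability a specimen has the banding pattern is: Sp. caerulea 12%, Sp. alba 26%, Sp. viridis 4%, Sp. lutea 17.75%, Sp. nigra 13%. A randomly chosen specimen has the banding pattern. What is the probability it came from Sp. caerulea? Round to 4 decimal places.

0.0531

Unnormalized posteriors (prior × likelihood):
  Sp. caerulea: 0.08 × 0.12 = 0.0096
  Sp. alba: 0.34 × 0.26 = 0.0884
  Sp. viridis: 0.06 × 0.04 = 0.0024
  Sp. lutea: 0.27 × 0.1775 = 0.047925
  Sp. nigra: 0.25 × 0.13 = 0.0325
Total = 0.180825.
P(Sp. caerulea | evidence) = 0.0096 / 0.180825 ≈ 0.0531.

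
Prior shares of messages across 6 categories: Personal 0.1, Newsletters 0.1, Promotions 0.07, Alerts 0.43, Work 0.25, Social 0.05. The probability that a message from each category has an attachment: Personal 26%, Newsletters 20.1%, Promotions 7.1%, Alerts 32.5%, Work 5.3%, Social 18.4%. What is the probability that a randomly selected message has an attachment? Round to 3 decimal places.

0.213

Unnormalized posteriors (prior × likelihood):
  Personal: 0.1 × 0.26 = 0.026
  Newsletters: 0.1 × 0.201 = 0.0201
  Promotions: 0.07 × 0.071 = 0.00497
  Alerts: 0.43 × 0.325 = 0.13975
  Work: 0.25 × 0.053 = 0.01325
  Social: 0.05 × 0.184 = 0.0092
P(attachment) = 0.026 + 0.0201 + 0.00497 + 0.13975 + 0.01325 + 0.0092 = 0.21327 → 0.213.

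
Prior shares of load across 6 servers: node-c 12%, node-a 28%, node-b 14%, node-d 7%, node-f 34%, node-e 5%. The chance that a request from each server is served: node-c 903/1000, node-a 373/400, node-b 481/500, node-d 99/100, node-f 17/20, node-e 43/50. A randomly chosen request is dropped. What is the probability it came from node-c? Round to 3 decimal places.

Taking complements, P(dropped | each) = node-c 0.097, node-a 0.0675, node-b 0.038, node-d 0.01, node-f 0.15, node-e 0.14.
Compute prior × likelihood for every hypothesis:
  node-c: 0.12 × 0.097 = 0.01164
  node-a: 0.28 × 0.0675 = 0.0189
  node-b: 0.14 × 0.038 = 0.00532
  node-d: 0.07 × 0.01 = 0.0007
  node-f: 0.34 × 0.15 = 0.051
  node-e: 0.05 × 0.14 = 0.007
Sum = 0.09456.
P(node-c | evidence) = 0.01164 / 0.09456 ≈ 0.123.

0.123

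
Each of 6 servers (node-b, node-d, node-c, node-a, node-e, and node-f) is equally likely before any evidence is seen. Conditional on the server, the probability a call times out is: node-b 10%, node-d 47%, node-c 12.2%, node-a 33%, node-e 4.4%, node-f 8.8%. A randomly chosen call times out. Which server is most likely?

Since the prior is uniform, the posterior is proportional to the likelihood:
  node-b: 0.1
  node-d: 0.47
  node-c: 0.122
  node-a: 0.33
  node-e: 0.044
  node-f: 0.088
Normalizing constant = 1.154.
Largest term belongs to node-d, so node-d is most probable.

node-d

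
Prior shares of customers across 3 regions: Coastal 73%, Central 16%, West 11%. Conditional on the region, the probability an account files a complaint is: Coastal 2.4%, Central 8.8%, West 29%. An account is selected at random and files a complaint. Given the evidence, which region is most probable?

Compute prior × likelihood for every hypothesis:
  Coastal: 0.73 × 0.024 = 0.01752
  Central: 0.16 × 0.088 = 0.01408
  West: 0.11 × 0.29 = 0.0319
Normalizing constant = 0.0635.
Largest term belongs to West, so West is most probable.

West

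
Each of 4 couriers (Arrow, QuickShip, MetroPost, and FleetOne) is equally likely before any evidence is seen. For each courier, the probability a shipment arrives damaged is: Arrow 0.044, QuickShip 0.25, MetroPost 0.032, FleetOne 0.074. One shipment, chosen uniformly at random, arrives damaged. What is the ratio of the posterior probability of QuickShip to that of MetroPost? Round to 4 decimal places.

With a uniform prior (1/4 each), posterior ∝ likelihood:
  Arrow: 0.044
  QuickShip: 0.25
  MetroPost: 0.032
  FleetOne: 0.074
Total = 0.4.
The ratio is 0.25 / 0.032 (the normalizer cancels) = 7.8125.

7.8125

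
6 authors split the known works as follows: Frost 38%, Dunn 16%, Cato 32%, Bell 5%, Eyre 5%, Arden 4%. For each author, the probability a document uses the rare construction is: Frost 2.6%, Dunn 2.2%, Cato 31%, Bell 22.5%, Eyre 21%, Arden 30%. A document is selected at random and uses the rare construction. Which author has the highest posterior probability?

Cato

By Bayes' rule, posterior ∝ prior × likelihood:
  Frost: 0.38 × 0.026 = 0.00988
  Dunn: 0.16 × 0.022 = 0.00352
  Cato: 0.32 × 0.31 = 0.0992
  Bell: 0.05 × 0.225 = 0.01125
  Eyre: 0.05 × 0.21 = 0.0105
  Arden: 0.04 × 0.3 = 0.012
Total = 0.14635.
Largest term belongs to Cato, so Cato is most probable.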